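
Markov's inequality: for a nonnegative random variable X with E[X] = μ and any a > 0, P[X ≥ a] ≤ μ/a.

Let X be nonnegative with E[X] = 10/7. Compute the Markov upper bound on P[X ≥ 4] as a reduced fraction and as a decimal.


μ = E[X] = 10/7, a = 4.
Markov: P[X ≥ 4] ≤ μ/a = (10/7)/4 = 5/14.
Numerically: ≈ 0.35714.
(Since a = 4 > μ = 1.42857, the bound 5/14 is < 1 and informative.)

P[X ≥ 4] ≤ 5/14 ≈ 0.35714.


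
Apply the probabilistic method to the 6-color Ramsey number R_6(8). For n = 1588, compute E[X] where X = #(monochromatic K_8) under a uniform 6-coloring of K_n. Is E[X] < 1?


E[X] = C(1588, 8) · 6^{1 − 28} = 985402800396653769702 · 6^{−27} = 985402800396653769702/1023490369077469249536.
As a reduced fraction: E[X] = 54744600022036320539/56860576059859402752 ≈ 0.9627866.
Is E[X] < 1? YES.
Since E[X] < 1, there exists a 6-coloring of K_{1588} with no monochromatic K_8; hence R_6(8) > 1588.

E[X] = 54744600022036320539/56860576059859402752 ≈ 0.9627866; E[X] < 1, so R_6(8) > 1588.


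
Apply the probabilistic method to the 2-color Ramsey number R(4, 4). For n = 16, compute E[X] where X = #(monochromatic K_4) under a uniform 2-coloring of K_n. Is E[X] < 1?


E[X] = C(16, 4) · 2^{1 − 6} = 1820 · 2^{−5} = 1820/32.
As a reduced fraction: E[X] = 455/8 ≈ 56.8750.
Is E[X] < 1? NO.
Since E[X] ≥ 1, the first-moment bound is inconclusive at n = 16; it does NOT by itself certify R(4, 4) > 16.

E[X] = 455/8 ≈ 56.8750; E[X] ≥ 1; first-moment method inconclusive here.


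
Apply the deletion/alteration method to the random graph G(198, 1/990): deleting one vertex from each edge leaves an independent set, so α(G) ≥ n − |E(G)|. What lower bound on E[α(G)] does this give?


E[|E(G)|] = C(198, 2)·p = 19503 · (1/990) = 197/10.
E[α(G)] ≥ n − E[|E(G)|] = 198 − 197/10 = 1783/10.
Numerically: ≈ 178.30000.
(This is only a lower bound; the true E[α(G)] may be larger.)

E[α(G)] ≥ 1783/10 ≈ 178.30000.


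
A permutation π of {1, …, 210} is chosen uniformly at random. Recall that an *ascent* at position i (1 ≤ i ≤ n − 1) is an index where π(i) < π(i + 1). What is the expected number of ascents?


Write X = Σ X_I over i = 1, …, 209, with X_I the indicator of one ascent.
There are 209 indicators.
For each fixed i, the pair (π(i), π(i+1)) is a uniformly random ordered pair of distinct values from {1, …, 210}; by symmetry P[π(i) < π(i+1)] = 1/2.
By linearity: E[X] = 209 · (1/2) = (210 − 1) · (1/2) = 209/2 ≈ 104.5000.

E[X] = 209/2 = 104.5000.


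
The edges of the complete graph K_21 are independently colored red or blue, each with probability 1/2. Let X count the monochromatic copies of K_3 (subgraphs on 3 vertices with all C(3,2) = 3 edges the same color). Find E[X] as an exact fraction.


Let X = Σ_S X_S over the C(21, 3) = 1330 subsets S of size 3, where X_S = 1 if the K_3 on S is monochromatic.
For a fixed S, the K_3 on S has C(3, 2) = 3 edges. P[all 3 edges red] = (1/2)^3, and likewise for blue, so P[monochromatic] = 2·(1/2)^3 = 2^{1 − 3} = 1/4.
Summing: E[X] = C(21, 3) · 2^{1 − 3} = 1330 · 1/4 = 665/2.
Numerically: E[X] ≈ 332.500.

E[X] = C(21,3)·2^(1−C(3,2)) = 665/2 ≈ 332.500.


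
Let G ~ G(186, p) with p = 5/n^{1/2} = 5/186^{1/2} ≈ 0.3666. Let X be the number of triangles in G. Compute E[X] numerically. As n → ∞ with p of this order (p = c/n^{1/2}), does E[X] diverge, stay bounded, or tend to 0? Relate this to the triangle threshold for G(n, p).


Number of potential triangles: C(186, 3) = 1055240.
Each occurs with probability p³ ≈ (0.3666)³ ≈ 4.927658e-02.
By linearity: E[X] = C(186, 3)·p³ ≈ 1055240 · 4.927658e-02 ≈ 51998.6229.
Since α = 1/2 < 1, p = c/n^{1/2} ≫ 1/n is above the triangle threshold p ~ 1/n. Asymptotically E[X] ~ (c³/6)·n^{3(1−α)} = (5³/6)·n^{1.5} → ∞; triangles are abundant w.h.p.

E[X] ≈ 51998.6229; in regime p = Θ(1/n^{1/2}) E[X] diverges (above the triangle threshold p ~ 1/n).


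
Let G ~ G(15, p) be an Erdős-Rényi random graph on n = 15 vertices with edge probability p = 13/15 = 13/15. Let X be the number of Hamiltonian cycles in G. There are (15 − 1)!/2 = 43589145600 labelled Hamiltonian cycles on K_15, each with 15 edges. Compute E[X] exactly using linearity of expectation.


K_15 has (15 − 1)!/2 = 43589145600 labelled Hamiltonian cycles.
For each such Hamiltonian cycle H, let X_H = 1 if all 15 edges of H are present in G. Then P[X_H = 1] = p^{15} = (13/15)^{15} = 51185893014090757/437893890380859375.
Summing the indicators: E[X] = Σ_H E[X_H] = 43589145600 · p^{15} = 43589145600 · 51185893014090757/437893890380859375 = 367267381606127548722176/72081298828125.
Numerically: E[X] ≈ 5.0952e+09.

E[X] = 43589145600 · (13/15)^{15} = 367267381606127548722176/72081298828125 ≈ 5.0952e+09.


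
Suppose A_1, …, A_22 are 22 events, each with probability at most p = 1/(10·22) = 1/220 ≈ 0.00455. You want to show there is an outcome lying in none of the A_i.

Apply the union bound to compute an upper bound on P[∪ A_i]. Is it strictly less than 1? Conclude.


Union bound: P[∪_{i=1}^{22} A_i] ≤ Σ_i P[A_i] ≤ 22·p = 22·(1/220) = 1/10.
Numerically: 1/10 ≈ 0.10000.
Is 1/10 < 1? YES.
Since P[∪ A_i] ≤ 1/10 < 1, the complement has P[∩ A_i^c] ≥ 1 − 1/10 = 9/10 > 0, so some outcome avoids every A_i.

22·p = 1/10 ≈ 0.10000; existence CERTIFIED by the union bound.


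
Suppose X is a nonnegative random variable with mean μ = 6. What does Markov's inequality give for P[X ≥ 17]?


μ = E[X] = 6, a = 17.
Markov: P[X ≥ 17] ≤ μ/a = (6)/17 = 6/17.
Numerically: ≈ 0.352941.
(Since a = 17 > μ = 6.000000, the bound 6/17 is < 1 and informative.)

P[X ≥ 17] ≤ 6/17 ≈ 0.352941.


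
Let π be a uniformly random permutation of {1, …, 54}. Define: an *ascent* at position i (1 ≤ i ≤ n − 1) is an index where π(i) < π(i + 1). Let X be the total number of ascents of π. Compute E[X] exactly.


Write X = Σ X_I over i = 1, …, 53, with X_I the indicator of one ascent.
There are 53 indicators.
For each fixed i, the pair (π(i), π(i+1)) is a uniformly random ordered pair of distinct values from {1, …, 54}; by symmetry P[π(i) < π(i+1)] = 1/2.
By linearity: E[X] = 53 · (1/2) = (54 − 1) · (1/2) = 53/2 ≈ 26.5000.

E[X] = 53/2 = 26.5000.


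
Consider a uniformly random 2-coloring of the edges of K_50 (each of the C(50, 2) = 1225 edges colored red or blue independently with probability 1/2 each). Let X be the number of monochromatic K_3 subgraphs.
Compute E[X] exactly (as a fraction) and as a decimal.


Let X = Σ_S X_S over the C(50, 3) = 19600 subsets S of size 3, where X_S = 1 if the K_3 on S is monochromatic.
For a fixed S, the K_3 on S has C(3, 2) = 3 edges. P[all 3 edges red] = (1/2)^3, and likewise for blue, so P[monochromatic] = 2·(1/2)^3 = 2^{1 − 3} = 1/4.
Summing: E[X] = C(50, 3) · 2^{1 − 3} = 19600 · 1/4 = 4900.
Numerically: E[X] ≈ 4900.000000.

E[X] = C(50,3)·2^(1−C(3,2)) = 4900 ≈ 4900.000000.


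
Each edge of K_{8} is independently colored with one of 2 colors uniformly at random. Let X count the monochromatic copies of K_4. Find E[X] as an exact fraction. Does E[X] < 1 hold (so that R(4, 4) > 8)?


E[X] = C(8, 4) · 2^{1 − 6} = 70 · 2^{−5} = 70/32.
As a reduced fraction: E[X] = 35/16 ≈ 2.1875.
Is E[X] < 1? NO.
Since E[X] ≥ 1, the first-moment bound is inconclusive at n = 8; it does NOT by itself certify R(4, 4) > 8.

E[X] = 35/16 ≈ 2.1875; E[X] ≥ 1; first-moment method inconclusive here.


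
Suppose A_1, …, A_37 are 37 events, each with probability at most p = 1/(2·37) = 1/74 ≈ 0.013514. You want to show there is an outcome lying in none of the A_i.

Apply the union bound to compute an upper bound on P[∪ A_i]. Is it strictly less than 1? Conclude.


Union bound: P[∪_{i=1}^{37} A_i] ≤ Σ_i P[A_i] ≤ 37·p = 37·(1/74) = 1/2.
Numerically: 1/2 ≈ 0.500000.
Is 1/2 < 1? YES.
Since P[∪ A_i] ≤ 1/2 < 1, the complement has P[∩ A_i^c] ≥ 1 − 1/2 = 1/2 > 0, so some outcome avoids every A_i.

37·p = 1/2 ≈ 0.500000; existence CERTIFIED by the union bound.


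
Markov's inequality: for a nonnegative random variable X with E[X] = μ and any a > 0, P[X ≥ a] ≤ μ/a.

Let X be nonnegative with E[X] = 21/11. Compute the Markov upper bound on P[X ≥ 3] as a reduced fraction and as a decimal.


μ = E[X] = 21/11, a = 3.
Markov: P[X ≥ 3] ≤ μ/a = (21/11)/3 = 7/11.
Numerically: ≈ 0.636364.
(Since a = 3 > μ = 1.909091, the bound 7/11 is < 1 and informative.)

P[X ≥ 3] ≤ 7/11 ≈ 0.636364.


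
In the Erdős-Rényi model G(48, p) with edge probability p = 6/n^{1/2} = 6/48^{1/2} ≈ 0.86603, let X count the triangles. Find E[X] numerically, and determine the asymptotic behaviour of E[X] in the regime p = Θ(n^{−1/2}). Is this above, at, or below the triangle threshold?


Number of potential triangles: C(48, 3) = 17296.
Each occurs with probability p³ ≈ (0.86603)³ ≈ 6.4951905e-01.
By linearity: E[X] = C(48, 3)·p³ ≈ 17296 · 6.4951905e-01 ≈ 11234.08154.
Since α = 1/2 < 1, p = c/n^{1/2} ≫ 1/n is above the triangle threshold p ~ 1/n. Asymptotically E[X] ~ (c³/6)·n^{3(1−α)} = (6³/6)·n^{1.5} → ∞; triangles are abundant w.h.p.

E[X] ≈ 11234.08154; in regime p = Θ(1/n^{1/2}) E[X] diverges (above the triangle threshold p ~ 1/n).


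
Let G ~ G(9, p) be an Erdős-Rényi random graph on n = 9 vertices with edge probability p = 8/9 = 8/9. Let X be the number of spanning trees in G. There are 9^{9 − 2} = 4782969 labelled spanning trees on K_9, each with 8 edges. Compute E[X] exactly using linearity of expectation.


K_9 has 9^{9 − 2} = 4782969 labelled spanning trees.
For each such spanning tree H, let X_H = 1 if all 8 edges of H are present in G. Then P[X_H = 1] = p^{8} = (8/9)^{8} = 16777216/43046721.
Summing the indicators: E[X] = Σ_H E[X_H] = 4782969 · p^{8} = 4782969 · 16777216/43046721 = 16777216/9.
Numerically: E[X] ≈ 1.8641e+06.

E[X] = 4782969 · (8/9)^{8} = 16777216/9 ≈ 1.8641e+06.


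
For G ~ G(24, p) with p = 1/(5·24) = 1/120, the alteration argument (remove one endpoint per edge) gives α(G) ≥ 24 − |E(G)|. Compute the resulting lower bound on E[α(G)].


E[|E(G)|] = C(24, 2)·p = 276 · (1/120) = 23/10.
E[α(G)] ≥ n − E[|E(G)|] = 24 − 23/10 = 217/10.
Numerically: ≈ 21.700.
(This is only a lower bound; the true E[α(G)] may be larger.)

E[α(G)] ≥ 217/10 ≈ 21.700.


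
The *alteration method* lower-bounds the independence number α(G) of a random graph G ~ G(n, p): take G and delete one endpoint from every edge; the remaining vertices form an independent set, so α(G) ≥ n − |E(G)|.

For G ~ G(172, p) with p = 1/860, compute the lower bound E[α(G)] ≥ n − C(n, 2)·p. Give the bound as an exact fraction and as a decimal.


E[|E(G)|] = C(172, 2)·p = 14706 · (1/860) = 171/10.
E[α(G)] ≥ n − E[|E(G)|] = 172 − 171/10 = 1549/10.
Numerically: ≈ 154.900000.
(This is only a lower bound; the true E[α(G)] may be larger.)

E[α(G)] ≥ 1549/10 ≈ 154.900000.


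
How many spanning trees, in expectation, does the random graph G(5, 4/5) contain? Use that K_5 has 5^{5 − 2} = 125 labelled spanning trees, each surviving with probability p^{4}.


K_5 has 5^{5 − 2} = 125 labelled spanning trees.
For each such spanning tree H, let X_H = 1 if all 4 edges of H are present in G. Then P[X_H = 1] = p^{4} = (4/5)^{4} = 256/625.
By linearity of expectation: E[X] = Σ_H E[X_H] = 125 · p^{4} = 125 · 256/625 = 256/5.
Numerically: E[X] ≈ 51.2.

E[X] = 125 · (4/5)^{4} = 256/5 ≈ 51.2.


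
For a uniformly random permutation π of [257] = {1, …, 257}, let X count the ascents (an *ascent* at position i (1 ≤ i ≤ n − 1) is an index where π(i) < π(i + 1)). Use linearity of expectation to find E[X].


Write X = Σ X_I over i = 1, …, 256, with X_I the indicator of one ascent.
There are 256 indicators.
For each fixed i, the pair (π(i), π(i+1)) is a uniformly random ordered pair of distinct values from {1, …, 257}; by symmetry P[π(i) < π(i+1)] = 1/2.
By linearity: E[X] = 256 · (1/2) = (257 − 1) · (1/2) = 128 ≈ 128.000000.

E[X] = 128 = 128.000000.


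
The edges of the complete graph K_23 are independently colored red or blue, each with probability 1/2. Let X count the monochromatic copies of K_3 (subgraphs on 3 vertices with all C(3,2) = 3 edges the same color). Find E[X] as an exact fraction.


Let X = Σ_S X_S over the C(23, 3) = 1771 subsets S of size 3, where X_S = 1 if the K_3 on S is monochromatic.
For a fixed S, the K_3 on S has C(3, 2) = 3 edges. P[all 3 edges red] = (1/2)^3, and likewise for blue, so P[monochromatic] = 2·(1/2)^3 = 2^{1 − 3} = 1/4.
By linearity: E[X] = C(23, 3) · 2^{1 − 3} = 1771 · 1/4 = 1771/4.
Numerically: E[X] ≈ 442.7500.

E[X] = C(23,3)·2^(1−C(3,2)) = 1771/4 ≈ 442.7500.


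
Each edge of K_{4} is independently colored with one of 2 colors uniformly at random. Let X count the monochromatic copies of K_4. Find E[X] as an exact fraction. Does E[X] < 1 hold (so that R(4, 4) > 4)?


E[X] = C(4, 4) · 2^{1 − 6} = 1 · 2^{−5} = 1/32.
As a reduced fraction: E[X] = 1/32 ≈ 0.03125.
Is E[X] < 1? YES.
Since E[X] < 1, there exists a 2-coloring of K_{4} with no monochromatic K_4; hence R(4, 4) > 4.

E[X] = 1/32 ≈ 0.03125; E[X] < 1, so R(4, 4) > 4.


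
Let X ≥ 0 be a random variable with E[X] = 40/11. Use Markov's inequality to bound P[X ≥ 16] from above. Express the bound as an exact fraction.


μ = E[X] = 40/11, a = 16.
Markov: P[X ≥ 16] ≤ μ/a = (40/11)/16 = 5/22.
Numerically: ≈ 0.2273.
(Since a = 16 > μ = 3.6364, the bound 5/22 is < 1 and informative.)

P[X ≥ 16] ≤ 5/22 ≈ 0.2273.


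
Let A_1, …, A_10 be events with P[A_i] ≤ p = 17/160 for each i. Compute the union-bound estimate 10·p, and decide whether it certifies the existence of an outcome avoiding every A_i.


Union bound: P[∪_{i=1}^{10} A_i] ≤ Σ_i P[A_i] ≤ 10·p = 10·(17/160) = 17/16.
Numerically: 17/16 ≈ 1.06250.
Is 17/16 < 1? NO.
Since the bound 17/16 is ≥ 1, the union bound is uninformative here; it does NOT by itself certify existence.

10·p = 17/16 ≈ 1.06250; existence NOT certified by the union bound.


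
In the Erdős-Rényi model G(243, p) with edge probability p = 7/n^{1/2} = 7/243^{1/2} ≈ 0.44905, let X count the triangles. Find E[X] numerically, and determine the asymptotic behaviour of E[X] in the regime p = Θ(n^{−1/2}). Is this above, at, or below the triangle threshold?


Number of potential triangles: C(243, 3) = 2362041.
Each occurs with probability p³ ≈ (0.44905)³ ≈ 9.0549219e-02.
By linearity: E[X] = C(243, 3)·p³ ≈ 2362041 · 9.0549219e-02 ≈ 213880.96821.
Since α = 1/2 < 1, p = c/n^{1/2} ≫ 1/n is above the triangle threshold p ~ 1/n. Asymptotically E[X] ~ (c³/6)·n^{3(1−α)} = (7³/6)·n^{1.5} → ∞; triangles are abundant w.h.p.

E[X] ≈ 213880.96821; in regime p = Θ(1/n^{1/2}) E[X] diverges (above the triangle threshold p ~ 1/n).


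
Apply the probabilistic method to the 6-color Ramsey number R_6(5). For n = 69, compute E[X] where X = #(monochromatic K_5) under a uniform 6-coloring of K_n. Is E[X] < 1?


E[X] = C(69, 5) · 6^{1 − 10} = 11238513 · 6^{−9} = 11238513/10077696.
As a reduced fraction: E[X] = 3746171/3359232 ≈ 1.115.
Is E[X] < 1? NO.
Since E[X] ≥ 1, the first-moment bound is inconclusive at n = 69; it does NOT by itself certify R_6(5) > 69.

E[X] = 3746171/3359232 ≈ 1.115; E[X] ≥ 1; first-moment method inconclusive here.


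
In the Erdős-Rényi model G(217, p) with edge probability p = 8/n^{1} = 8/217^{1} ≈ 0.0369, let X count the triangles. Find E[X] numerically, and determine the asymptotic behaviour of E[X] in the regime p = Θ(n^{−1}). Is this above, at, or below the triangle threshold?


Number of potential triangles: C(217, 3) = 1679580.
Each occurs with probability p³ ≈ (0.0369)³ ≈ 5.01061e-05.
By linearity: E[X] = C(217, 3)·p³ ≈ 1679580 · 5.01061e-05 ≈ 84.157.
Here α = 1, so p = 8/n is exactly at the triangle threshold p ~ 1/n. Asymptotically E[X] → c³/6 = 8³/6 = 256/3 ≈ 85.333, a bounded constant. In this regime the triangle count is asymptotically Poisson(c³/6).

E[X] ≈ 84.157; in regime p = Θ(1/n^{1}) E[X] stays bounded (at the triangle threshold p ~ 1/n).


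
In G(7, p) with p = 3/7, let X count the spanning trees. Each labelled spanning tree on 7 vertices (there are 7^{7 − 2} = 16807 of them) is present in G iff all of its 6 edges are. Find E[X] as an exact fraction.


K_7 has 7^{7 − 2} = 16807 labelled spanning trees.
For each such spanning tree H, let X_H = 1 if all 6 edges of H are present in G. Then P[X_H = 1] = p^{6} = (3/7)^{6} = 729/117649.
By linearity: E[X] = Σ_H E[X_H] = 16807 · p^{6} = 16807 · 729/117649 = 729/7.
Numerically: E[X] ≈ 104.1.

E[X] = 16807 · (3/7)^{6} = 729/7 ≈ 104.1.


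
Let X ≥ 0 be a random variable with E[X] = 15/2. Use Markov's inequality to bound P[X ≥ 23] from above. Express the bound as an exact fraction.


μ = E[X] = 15/2, a = 23.
Markov: P[X ≥ 23] ≤ μ/a = (15/2)/23 = 15/46.
Numerically: ≈ 0.326087.
(Since a = 23 > μ = 7.500000, the bound 15/46 is < 1 and informative.)

P[X ≥ 23] ≤ 15/46 ≈ 0.326087.


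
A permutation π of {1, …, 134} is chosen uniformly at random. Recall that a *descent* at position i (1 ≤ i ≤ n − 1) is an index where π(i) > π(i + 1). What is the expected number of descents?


Write X = Σ X_I over i = 1, …, 133, with X_I the indicator of one descent.
There are 133 indicators.
For each fixed i, the pair (π(i), π(i+1)) is a uniformly random ordered pair of distinct values from {1, …, 134}; by symmetry P[π(i) > π(i+1)] = 1/2.
By linearity: E[X] = 133 · (1/2) = (134 − 1) · (1/2) = 133/2 ≈ 66.500000.

E[X] = 133/2 = 66.500000.


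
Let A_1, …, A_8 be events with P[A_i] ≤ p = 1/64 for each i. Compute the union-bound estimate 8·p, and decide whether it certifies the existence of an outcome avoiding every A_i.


Union bound: P[∪_{i=1}^{8} A_i] ≤ Σ_i P[A_i] ≤ 8·p = 8·(1/64) = 1/8.
Numerically: 1/8 ≈ 0.1250.
Is 1/8 < 1? YES.
Since P[∪ A_i] ≤ 1/8 < 1, the complement has P[∩ A_i^c] ≥ 1 − 1/8 = 7/8 > 0, so some outcome avoids every A_i.

8·p = 1/8 ≈ 0.1250; existence CERTIFIED by the union bound.


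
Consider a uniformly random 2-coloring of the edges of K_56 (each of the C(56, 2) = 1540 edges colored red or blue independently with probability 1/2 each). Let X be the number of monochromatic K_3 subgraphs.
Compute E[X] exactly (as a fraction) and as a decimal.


Let X = Σ_S X_S over the C(56, 3) = 27720 subsets S of size 3, where X_S = 1 if the K_3 on S is monochromatic.
For a fixed S, the K_3 on S has C(3, 2) = 3 edges. P[all 3 edges red] = (1/2)^3, and likewise for blue, so P[monochromatic] = 2·(1/2)^3 = 2^{1 − 3} = 1/4.
Summing: E[X] = C(56, 3) · 2^{1 − 3} = 27720 · 1/4 = 6930.
Numerically: E[X] ≈ 6930.000000.

E[X] = C(56,3)·2^(1−C(3,2)) = 6930 ≈ 6930.000000.


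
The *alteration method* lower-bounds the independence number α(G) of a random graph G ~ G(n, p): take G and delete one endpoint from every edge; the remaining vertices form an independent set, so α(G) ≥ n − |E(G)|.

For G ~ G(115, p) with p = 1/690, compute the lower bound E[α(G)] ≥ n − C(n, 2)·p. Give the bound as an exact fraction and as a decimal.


E[|E(G)|] = C(115, 2)·p = 6555 · (1/690) = 19/2.
E[α(G)] ≥ n − E[|E(G)|] = 115 − 19/2 = 211/2.
Numerically: ≈ 105.5000.
(This is only a lower bound; the true E[α(G)] may be larger.)

E[α(G)] ≥ 211/2 ≈ 105.5000.


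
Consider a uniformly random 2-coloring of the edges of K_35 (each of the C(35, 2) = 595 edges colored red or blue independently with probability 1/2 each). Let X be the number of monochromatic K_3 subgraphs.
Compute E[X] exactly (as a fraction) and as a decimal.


Let X = Σ_S X_S over the C(35, 3) = 6545 subsets S of size 3, where X_S = 1 if the K_3 on S is monochromatic.
For a fixed S, the K_3 on S has C(3, 2) = 3 edges. P[all 3 edges red] = (1/2)^3, and likewise for blue, so P[monochromatic] = 2·(1/2)^3 = 2^{1 − 3} = 1/4.
By linearity: E[X] = C(35, 3) · 2^{1 − 3} = 6545 · 1/4 = 6545/4.
Numerically: E[X] ≈ 1636.2500.

E[X] = C(35,3)·2^(1−C(3,2)) = 6545/4 ≈ 1636.2500.


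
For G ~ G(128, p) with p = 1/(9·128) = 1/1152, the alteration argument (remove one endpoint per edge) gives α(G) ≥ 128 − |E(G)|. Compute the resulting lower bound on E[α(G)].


E[|E(G)|] = C(128, 2)·p = 8128 · (1/1152) = 127/18.
E[α(G)] ≥ n − E[|E(G)|] = 128 − 127/18 = 2177/18.
Numerically: ≈ 120.9444.
(This is only a lower bound; the true E[α(G)] may be larger.)

E[α(G)] ≥ 2177/18 ≈ 120.9444.


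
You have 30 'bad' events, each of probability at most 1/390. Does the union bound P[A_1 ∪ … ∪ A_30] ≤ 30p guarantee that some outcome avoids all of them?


Union bound: P[∪_{i=1}^{30} A_i] ≤ Σ_i P[A_i] ≤ 30·p = 30·(1/390) = 1/13.
Numerically: 1/13 ≈ 0.076923.
Is 1/13 < 1? YES.
Since P[∪ A_i] ≤ 1/13 < 1, the complement has P[∩ A_i^c] ≥ 1 − 1/13 = 12/13 > 0, so some outcome avoids every A_i.

30·p = 1/13 ≈ 0.076923; existence CERTIFIED by the union bound.


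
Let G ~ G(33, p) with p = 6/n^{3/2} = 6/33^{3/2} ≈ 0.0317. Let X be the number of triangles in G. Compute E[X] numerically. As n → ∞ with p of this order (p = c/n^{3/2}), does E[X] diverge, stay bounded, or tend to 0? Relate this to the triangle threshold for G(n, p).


Number of potential triangles: C(33, 3) = 5456.
Each occurs with probability p³ ≈ (0.0317)³ ≈ 3.17060e-05.
By linearity: E[X] = C(33, 3)·p³ ≈ 5456 · 3.17060e-05 ≈ 0.173.
Since α = 3/2 > 1, p = c/n^{3/2} = o(1/n) is below the triangle threshold p ~ 1/n. Asymptotically E[X] ~ (c³/6)·n^{3(1−α)} = (6³/6)·n^{-1.5} → 0, so by Markov's inequality G has no triangles w.h.p.

E[X] ≈ 0.173; in regime p = Θ(1/n^{3/2}) E[X] tends to 0 (below the triangle threshold p ~ 1/n).


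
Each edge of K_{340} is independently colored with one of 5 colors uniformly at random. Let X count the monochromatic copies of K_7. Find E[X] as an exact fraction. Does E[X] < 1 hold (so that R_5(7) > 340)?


E[X] = C(340, 7) · 5^{1 − 21} = 97932136940560 · 5^{−20} = 97932136940560/95367431640625.
As a reduced fraction: E[X] = 19586427388112/19073486328125 ≈ 1.02689.
Is E[X] < 1? NO.
Since E[X] ≥ 1, the first-moment bound is inconclusive at n = 340; it does NOT by itself certify R_5(7) > 340.

E[X] = 19586427388112/19073486328125 ≈ 1.02689; E[X] ≥ 1; first-moment method inconclusive here.


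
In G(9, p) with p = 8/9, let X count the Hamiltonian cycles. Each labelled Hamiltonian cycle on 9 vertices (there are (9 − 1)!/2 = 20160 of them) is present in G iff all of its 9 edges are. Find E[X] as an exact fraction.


K_9 has (9 − 1)!/2 = 20160 labelled Hamiltonian cycles.
For each such Hamiltonian cycle H, let X_H = 1 if all 9 edges of H are present in G. Then P[X_H = 1] = p^{9} = (8/9)^{9} = 134217728/387420489.
By linearity: E[X] = Σ_H E[X_H] = 20160 · p^{9} = 20160 · 134217728/387420489 = 300647710720/43046721.
Numerically: E[X] ≈ 6.98e+03.

E[X] = 20160 · (8/9)^{9} = 300647710720/43046721 ≈ 6.98e+03.


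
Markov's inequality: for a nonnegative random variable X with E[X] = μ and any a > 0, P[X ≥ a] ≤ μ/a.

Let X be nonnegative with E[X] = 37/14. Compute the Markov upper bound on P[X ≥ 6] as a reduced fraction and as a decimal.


μ = E[X] = 37/14, a = 6.
Markov: P[X ≥ 6] ≤ μ/a = (37/14)/6 = 37/84.
Numerically: ≈ 0.4405.
(Since a = 6 > μ = 2.6429, the bound 37/84 is < 1 and informative.)

P[X ≥ 6] ≤ 37/84 ≈ 0.4405.


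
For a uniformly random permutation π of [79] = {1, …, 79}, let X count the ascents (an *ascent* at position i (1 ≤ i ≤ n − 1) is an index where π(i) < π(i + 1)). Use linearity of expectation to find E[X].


Write X = Σ X_I over i = 1, …, 78, with X_I the indicator of one ascent.
There are 78 indicators.
For each fixed i, the pair (π(i), π(i+1)) is a uniformly random ordered pair of distinct values from {1, …, 79}; by symmetry P[π(i) < π(i+1)] = 1/2.
By linearity: E[X] = 78 · (1/2) = (79 − 1) · (1/2) = 39 ≈ 39.000.

E[X] = 39 = 39.000.


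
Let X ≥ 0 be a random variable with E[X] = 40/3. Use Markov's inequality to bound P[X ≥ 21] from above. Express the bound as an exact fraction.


μ = E[X] = 40/3, a = 21.
Markov: P[X ≥ 21] ≤ μ/a = (40/3)/21 = 40/63.
Numerically: ≈ 0.635.
(Since a = 21 > μ = 13.333, the bound 40/63 is < 1 and informative.)

P[X ≥ 21] ≤ 40/63 ≈ 0.635.


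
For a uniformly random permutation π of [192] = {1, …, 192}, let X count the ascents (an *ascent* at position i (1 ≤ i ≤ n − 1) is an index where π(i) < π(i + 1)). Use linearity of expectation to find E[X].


Write X = Σ X_I over i = 1, …, 191, with X_I the indicator of one ascent.
There are 191 indicators.
For each fixed i, the pair (π(i), π(i+1)) is a uniformly random ordered pair of distinct values from {1, …, 192}; by symmetry P[π(i) < π(i+1)] = 1/2.
By linearity: E[X] = 191 · (1/2) = (192 − 1) · (1/2) = 191/2 ≈ 95.500.

E[X] = 191/2 = 95.500.


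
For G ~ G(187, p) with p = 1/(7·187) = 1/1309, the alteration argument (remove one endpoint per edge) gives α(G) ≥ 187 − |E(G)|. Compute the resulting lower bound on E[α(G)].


E[|E(G)|] = C(187, 2)·p = 17391 · (1/1309) = 93/7.
E[α(G)] ≥ n − E[|E(G)|] = 187 − 93/7 = 1216/7.
Numerically: ≈ 173.714286.
(This is only a lower bound; the true E[α(G)] may be larger.)

E[α(G)] ≥ 1216/7 ≈ 173.714286.


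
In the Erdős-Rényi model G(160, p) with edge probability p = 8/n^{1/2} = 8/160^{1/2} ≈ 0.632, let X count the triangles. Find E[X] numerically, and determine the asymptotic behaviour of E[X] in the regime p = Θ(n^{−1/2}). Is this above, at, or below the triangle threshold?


Number of potential triangles: C(160, 3) = 669920.
Each occurs with probability p³ ≈ (0.632)³ ≈ 2.52982e-01.
By linearity: E[X] = C(160, 3)·p³ ≈ 669920 · 2.52982e-01 ≈ 169477.844.
Since α = 1/2 < 1, p = c/n^{1/2} ≫ 1/n is above the triangle threshold p ~ 1/n. Asymptotically E[X] ~ (c³/6)·n^{3(1−α)} = (8³/6)·n^{1.5} → ∞; triangles are abundant w.h.p.

E[X] ≈ 169477.844; in regime p = Θ(1/n^{1/2}) E[X] diverges (above the triangle threshold p ~ 1/n).


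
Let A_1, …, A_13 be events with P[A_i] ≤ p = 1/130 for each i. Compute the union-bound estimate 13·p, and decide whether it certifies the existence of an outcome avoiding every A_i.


Union bound: P[∪_{i=1}^{13} A_i] ≤ Σ_i P[A_i] ≤ 13·p = 13·(1/130) = 1/10.
Numerically: 1/10 ≈ 0.100.
Is 1/10 < 1? YES.
Since P[∪ A_i] ≤ 1/10 < 1, the complement has P[∩ A_i^c] ≥ 1 − 1/10 = 9/10 > 0, so some outcome avoids every A_i.

13·p = 1/10 ≈ 0.100; existence CERTIFIED by the union bound.


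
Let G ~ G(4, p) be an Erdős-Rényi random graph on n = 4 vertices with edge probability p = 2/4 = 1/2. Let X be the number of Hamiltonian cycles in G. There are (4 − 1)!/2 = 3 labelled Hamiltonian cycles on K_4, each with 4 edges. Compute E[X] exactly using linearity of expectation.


K_4 has (4 − 1)!/2 = 3 labelled Hamiltonian cycles.
For each such Hamiltonian cycle H, let X_H = 1 if all 4 edges of H are present in G. Then P[X_H = 1] = p^{4} = (1/2)^{4} = 1/16.
By linearity of expectation: E[X] = Σ_H E[X_H] = 3 · p^{4} = 3 · 1/16 = 3/16.
Numerically: E[X] ≈ 0.1875.

E[X] = 3 · (1/2)^{4} = 3/16 ≈ 0.1875.


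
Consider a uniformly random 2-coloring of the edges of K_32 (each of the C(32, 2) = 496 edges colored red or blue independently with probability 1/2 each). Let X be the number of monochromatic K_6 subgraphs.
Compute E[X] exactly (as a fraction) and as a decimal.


Let X = Σ_S X_S over the C(32, 6) = 906192 subsets S of size 6, where X_S = 1 if the K_6 on S is monochromatic.
For a fixed S, the K_6 on S has C(6, 2) = 15 edges. P[all 15 edges red] = (1/2)^15, and likewise for blue, so P[monochromatic] = 2·(1/2)^15 = 2^{1 − 15} = 1/16384.
By linearity: E[X] = C(32, 6) · 2^{1 − 15} = 906192 · 1/16384 = 56637/1024.
Numerically: E[X] ≈ 55.309570.

E[X] = C(32,6)·2^(1−C(6,2)) = 56637/1024 ≈ 55.309570.


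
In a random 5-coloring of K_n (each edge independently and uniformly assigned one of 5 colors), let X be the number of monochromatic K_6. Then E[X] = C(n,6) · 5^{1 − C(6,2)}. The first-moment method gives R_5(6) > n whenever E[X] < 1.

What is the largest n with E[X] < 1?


We need C(n, 6) · 5^{1 − 15} < 1, i.e. C(n, 6) < 5^{15 − 1} = 6103515625.
Check values of n near the boundary:
  n = 124: C(124, 6) = 4465475476; 4465475476 < 6103515625? YES
  n = 125: C(125, 6) = 4690625500; 4690625500 < 6103515625? YES
  n = 126: C(126, 6) = 4925156775; 4925156775 < 6103515625? YES
  n = 127: C(127, 6) = 5169379425; 5169379425 < 6103515625? YES
  n = 128: C(128, 6) = 5423611200; 5423611200 < 6103515625? YES
  n = 129: C(129, 6) = 5688177600; 5688177600 < 6103515625? YES
  n = 130: C(130, 6) = 5963412000; 5963412000 < 6103515625? YES
  n = 131: C(131, 6) = 6249655776; 6249655776 < 6103515625? NO
The largest n with C(n, 6) < 6103515625 is n = 130 (where E[X] = 47707296/48828125 ≈ 0.97705). Hence R_5(6) > 130, i.e. R_5(6) ≥ 131.

Largest n = 130; hence R_5(6) > 130.


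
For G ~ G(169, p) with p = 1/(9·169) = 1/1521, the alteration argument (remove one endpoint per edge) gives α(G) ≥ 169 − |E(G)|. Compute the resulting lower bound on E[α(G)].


E[|E(G)|] = C(169, 2)·p = 14196 · (1/1521) = 28/3.
E[α(G)] ≥ n − E[|E(G)|] = 169 − 28/3 = 479/3.
Numerically: ≈ 159.66667.
(This is only a lower bound; the true E[α(G)] may be larger.)

E[α(G)] ≥ 479/3 ≈ 159.66667.


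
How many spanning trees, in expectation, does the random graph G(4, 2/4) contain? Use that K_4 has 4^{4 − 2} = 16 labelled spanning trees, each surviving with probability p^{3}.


K_4 has 4^{4 − 2} = 16 labelled spanning trees.
For each such spanning tree H, let X_H = 1 if all 3 edges of H are present in G. Then P[X_H = 1] = p^{3} = (1/2)^{3} = 1/8.
By linearity of expectation: E[X] = Σ_H E[X_H] = 16 · p^{3} = 16 · 1/8 = 2.
Numerically: E[X] ≈ 2.

E[X] = 16 · (1/2)^{3} = 2 ≈ 2.


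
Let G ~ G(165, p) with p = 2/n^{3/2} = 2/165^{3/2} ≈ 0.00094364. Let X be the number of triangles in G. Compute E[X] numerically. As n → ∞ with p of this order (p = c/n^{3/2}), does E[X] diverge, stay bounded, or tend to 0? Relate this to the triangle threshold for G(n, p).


Number of potential triangles: C(165, 3) = 735130.
Each occurs with probability p³ ≈ (0.00094364)³ ≈ 8.4025719e-10.
By linearity: E[X] = C(165, 3)·p³ ≈ 735130 · 8.4025719e-10 ≈ 0.00062.
Since α = 3/2 > 1, p = c/n^{3/2} = o(1/n) is below the triangle threshold p ~ 1/n. Asymptotically E[X] ~ (c³/6)·n^{3(1−α)} = (2³/6)·n^{-1.5} → 0, so by Markov's inequality G has no triangles w.h.p.

E[X] ≈ 0.00062; in regime p = Θ(1/n^{3/2}) E[X] tends to 0 (below the triangle threshold p ~ 1/n).


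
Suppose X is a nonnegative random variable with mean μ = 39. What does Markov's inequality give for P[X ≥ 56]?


μ = E[X] = 39, a = 56.
Markov: P[X ≥ 56] ≤ μ/a = (39)/56 = 39/56.
Numerically: ≈ 0.696429.
(Since a = 56 > μ = 39.000000, the bound 39/56 is < 1 and informative.)

P[X ≥ 56] ≤ 39/56 ≈ 0.696429.


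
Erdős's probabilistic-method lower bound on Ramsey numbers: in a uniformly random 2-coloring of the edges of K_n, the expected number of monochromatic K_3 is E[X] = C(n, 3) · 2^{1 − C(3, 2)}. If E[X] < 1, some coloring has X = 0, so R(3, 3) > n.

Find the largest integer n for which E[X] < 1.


We need C(n, 3) · 2^{1 − 3} < 1, i.e. C(n, 3) < 2^{3 − 1} = 4.
Check values of n near the boundary:
  n = 3: C(3, 3) = 1; 1 < 4? YES
  n = 4: C(4, 3) = 4; 4 < 4? NO
  n = 5: C(5, 3) = 10; 10 < 4? NO
The largest n with C(n, 3) < 4 is n = 3 (where E[X] = 1/4 ≈ 0.25000). Hence R(3, 3) > 3, i.e. R(3, 3) ≥ 4.

Largest n = 3; hence R(3, 3) > 3.


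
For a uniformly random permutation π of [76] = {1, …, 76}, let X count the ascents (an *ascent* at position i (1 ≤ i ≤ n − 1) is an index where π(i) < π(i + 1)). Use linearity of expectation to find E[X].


Write X = Σ X_I over i = 1, …, 75, with X_I the indicator of one ascent.
There are 75 indicators.
For each fixed i, the pair (π(i), π(i+1)) is a uniformly random ordered pair of distinct values from {1, …, 76}; by symmetry P[π(i) < π(i+1)] = 1/2.
By linearity: E[X] = 75 · (1/2) = (76 − 1) · (1/2) = 75/2 ≈ 37.5000.

E[X] = 75/2 = 37.5000.


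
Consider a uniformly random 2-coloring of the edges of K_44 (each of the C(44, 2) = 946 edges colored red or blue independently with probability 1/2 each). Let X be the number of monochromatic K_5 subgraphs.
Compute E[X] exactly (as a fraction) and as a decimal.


Let X = Σ_S X_S over the C(44, 5) = 1086008 subsets S of size 5, where X_S = 1 if the K_5 on S is monochromatic.
For a fixed S, the K_5 on S has C(5, 2) = 10 edges. P[all 10 edges red] = (1/2)^10, and likewise for blue, so P[monochromatic] = 2·(1/2)^10 = 2^{1 − 10} = 1/512.
By linearity: E[X] = C(44, 5) · 2^{1 − 10} = 1086008 · 1/512 = 135751/64.
Numerically: E[X] ≈ 2121.10938.

E[X] = C(44,5)·2^(1−C(5,2)) = 135751/64 ≈ 2121.10938.


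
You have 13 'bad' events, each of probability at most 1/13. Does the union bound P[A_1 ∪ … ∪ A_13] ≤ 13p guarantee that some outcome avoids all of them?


Union bound: P[∪_{i=1}^{13} A_i] ≤ Σ_i P[A_i] ≤ 13·p = 13·(1/13) = 1.
Numerically: 1 ≈ 1.000.
Is 1 < 1? NO.
Since the bound 1 is ≥ 1, the union bound is uninformative here; it does NOT by itself certify existence.

13·p = 1 ≈ 1.000; existence NOT certified by the union bound.


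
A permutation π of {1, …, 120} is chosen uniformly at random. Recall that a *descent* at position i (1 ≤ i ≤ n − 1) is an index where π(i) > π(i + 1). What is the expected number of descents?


Write X = Σ X_I over i = 1, …, 119, with X_I the indicator of one descent.
There are 119 indicators.
For each fixed i, the pair (π(i), π(i+1)) is a uniformly random ordered pair of distinct values from {1, …, 120}; by symmetry P[π(i) > π(i+1)] = 1/2.
By linearity: E[X] = 119 · (1/2) = (120 − 1) · (1/2) = 119/2 ≈ 59.50000.

E[X] = 119/2 = 59.50000.


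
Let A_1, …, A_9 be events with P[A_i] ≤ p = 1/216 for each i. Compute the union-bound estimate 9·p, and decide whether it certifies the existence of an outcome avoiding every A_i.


Union bound: P[∪_{i=1}^{9} A_i] ≤ Σ_i P[A_i] ≤ 9·p = 9·(1/216) = 1/24.
Numerically: 1/24 ≈ 0.0417.
Is 1/24 < 1? YES.
Since P[∪ A_i] ≤ 1/24 < 1, the complement has P[∩ A_i^c] ≥ 1 − 1/24 = 23/24 > 0, so some outcome avoids every A_i.

9·p = 1/24 ≈ 0.0417; existence CERTIFIED by the union bound.


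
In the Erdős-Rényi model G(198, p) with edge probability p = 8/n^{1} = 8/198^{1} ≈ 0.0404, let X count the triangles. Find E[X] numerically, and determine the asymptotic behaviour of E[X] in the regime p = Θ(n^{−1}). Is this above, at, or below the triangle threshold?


Number of potential triangles: C(198, 3) = 1274196.
Each occurs with probability p³ ≈ (0.0404)³ ≈ 6.595905e-05.
By linearity: E[X] = C(198, 3)·p³ ≈ 1274196 · 6.595905e-05 ≈ 84.0448.
Here α = 1, so p = 8/n is exactly at the triangle threshold p ~ 1/n. Asymptotically E[X] → c³/6 = 8³/6 = 256/3 ≈ 85.3333, a bounded constant. In this regime the triangle count is asymptotically Poisson(c³/6).

E[X] ≈ 84.0448; in regime p = Θ(1/n^{1}) E[X] stays bounded (at the triangle threshold p ~ 1/n).


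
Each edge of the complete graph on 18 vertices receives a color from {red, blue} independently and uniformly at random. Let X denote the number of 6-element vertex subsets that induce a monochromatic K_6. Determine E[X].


Let X = Σ_S X_S over the C(18, 6) = 18564 subsets S of size 6, where X_S = 1 if the K_6 on S is monochromatic.
For a fixed S, the K_6 on S has C(6, 2) = 15 edges. P[all 15 edges red] = (1/2)^15, and likewise for blue, so P[monochromatic] = 2·(1/2)^15 = 2^{1 − 15} = 1/16384.
Summing: E[X] = C(18, 6) · 2^{1 − 15} = 18564 · 1/16384 = 4641/4096.
Numerically: E[X] ≈ 1.133.

E[X] = C(18,6)·2^(1−C(6,2)) = 4641/4096 ≈ 1.133.


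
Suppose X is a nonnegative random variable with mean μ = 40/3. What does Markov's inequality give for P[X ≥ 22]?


μ = E[X] = 40/3, a = 22.
Markov: P[X ≥ 22] ≤ μ/a = (40/3)/22 = 20/33.
Numerically: ≈ 0.606061.
(Since a = 22 > μ = 13.333333, the bound 20/33 is < 1 and informative.)

P[X ≥ 22] ≤ 20/33 ≈ 0.606061.


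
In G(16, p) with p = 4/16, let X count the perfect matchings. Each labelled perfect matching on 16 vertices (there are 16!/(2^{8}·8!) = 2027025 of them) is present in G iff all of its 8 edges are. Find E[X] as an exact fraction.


K_16 has 16!/(2^{8}·8!) = 2027025 labelled perfect matchings.
For each such perfect matching H, let X_H = 1 if all 8 edges of H are present in G. Then P[X_H = 1] = p^{8} = (1/4)^{8} = 1/65536.
By linearity of expectation: E[X] = Σ_H E[X_H] = 2027025 · p^{8} = 2027025 · 1/65536 = 2027025/65536.
Numerically: E[X] ≈ 30.93.

E[X] = 2027025 · (1/4)^{8} = 2027025/65536 ≈ 30.93.


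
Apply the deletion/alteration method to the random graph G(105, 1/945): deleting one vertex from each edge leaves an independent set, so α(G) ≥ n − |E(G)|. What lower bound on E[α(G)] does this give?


E[|E(G)|] = C(105, 2)·p = 5460 · (1/945) = 52/9.
E[α(G)] ≥ n − E[|E(G)|] = 105 − 52/9 = 893/9.
Numerically: ≈ 99.222.
(This is only a lower bound; the true E[α(G)] may be larger.)

E[α(G)] ≥ 893/9 ≈ 99.222.


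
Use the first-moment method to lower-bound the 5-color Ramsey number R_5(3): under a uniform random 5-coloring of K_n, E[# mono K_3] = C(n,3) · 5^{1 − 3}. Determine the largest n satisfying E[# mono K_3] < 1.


We need C(n, 3) · 5^{1 − 3} < 1, i.e. C(n, 3) < 5^{3 − 1} = 25.
Check values of n near the boundary:
  n = 3: C(3, 3) = 1; 1 < 25? YES
  n = 4: C(4, 3) = 4; 4 < 25? YES
  n = 5: C(5, 3) = 10; 10 < 25? YES
  n = 6: C(6, 3) = 20; 20 < 25? YES
  n = 7: C(7, 3) = 35; 35 < 25? NO
  n = 8: C(8, 3) = 56; 56 < 25? NO
The largest n with C(n, 3) < 25 is n = 6 (where E[X] = 4/5 ≈ 0.8000). Hence R_5(3) > 6, i.e. R_5(3) ≥ 7.

Largest n = 6; hence R_5(3) > 6.


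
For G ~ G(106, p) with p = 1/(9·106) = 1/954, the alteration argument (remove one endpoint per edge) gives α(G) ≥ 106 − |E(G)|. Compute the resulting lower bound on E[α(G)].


E[|E(G)|] = C(106, 2)·p = 5565 · (1/954) = 35/6.
E[α(G)] ≥ n − E[|E(G)|] = 106 − 35/6 = 601/6.
Numerically: ≈ 100.16667.
(This is only a lower bound; the true E[α(G)] may be larger.)

E[α(G)] ≥ 601/6 ≈ 100.16667.


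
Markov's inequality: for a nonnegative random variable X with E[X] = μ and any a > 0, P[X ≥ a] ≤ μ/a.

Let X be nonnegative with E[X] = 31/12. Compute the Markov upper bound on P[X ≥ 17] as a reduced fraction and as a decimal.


μ = E[X] = 31/12, a = 17.
Markov: P[X ≥ 17] ≤ μ/a = (31/12)/17 = 31/204.
Numerically: ≈ 0.1520.
(Since a = 17 > μ = 2.5833, the bound 31/204 is < 1 and informative.)

P[X ≥ 17] ≤ 31/204 ≈ 0.1520.


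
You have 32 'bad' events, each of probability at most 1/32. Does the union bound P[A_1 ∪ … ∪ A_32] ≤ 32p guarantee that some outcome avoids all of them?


Union bound: P[∪_{i=1}^{32} A_i] ≤ Σ_i P[A_i] ≤ 32·p = 32·(1/32) = 1.
Numerically: 1 ≈ 1.000000.
Is 1 < 1? NO.
Since the bound 1 is ≥ 1, the union bound is uninformative here; it does NOT by itself certify existence.

32·p = 1 ≈ 1.000000; existence NOT certified by the union bound.


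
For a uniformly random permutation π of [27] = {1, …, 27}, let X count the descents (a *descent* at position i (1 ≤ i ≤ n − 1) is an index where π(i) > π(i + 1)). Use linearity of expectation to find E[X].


Write X = Σ X_I over i = 1, …, 26, with X_I the indicator of one descent.
There are 26 indicators.
For each fixed i, the pair (π(i), π(i+1)) is a uniformly random ordered pair of distinct values from {1, …, 27}; by symmetry P[π(i) > π(i+1)] = 1/2.
By linearity: E[X] = 26 · (1/2) = (27 − 1) · (1/2) = 13 ≈ 13.000.

E[X] = 13 = 13.000.
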